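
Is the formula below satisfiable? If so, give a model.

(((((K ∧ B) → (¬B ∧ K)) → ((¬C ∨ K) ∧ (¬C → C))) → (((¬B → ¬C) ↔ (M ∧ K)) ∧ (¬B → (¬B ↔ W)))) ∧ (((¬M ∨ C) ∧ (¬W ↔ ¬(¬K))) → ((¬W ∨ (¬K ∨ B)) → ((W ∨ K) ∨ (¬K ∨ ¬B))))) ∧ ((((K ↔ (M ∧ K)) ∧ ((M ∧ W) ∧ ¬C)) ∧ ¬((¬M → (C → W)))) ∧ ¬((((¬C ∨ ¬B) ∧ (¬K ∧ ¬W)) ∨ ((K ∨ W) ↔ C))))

No satisfying assignment exists.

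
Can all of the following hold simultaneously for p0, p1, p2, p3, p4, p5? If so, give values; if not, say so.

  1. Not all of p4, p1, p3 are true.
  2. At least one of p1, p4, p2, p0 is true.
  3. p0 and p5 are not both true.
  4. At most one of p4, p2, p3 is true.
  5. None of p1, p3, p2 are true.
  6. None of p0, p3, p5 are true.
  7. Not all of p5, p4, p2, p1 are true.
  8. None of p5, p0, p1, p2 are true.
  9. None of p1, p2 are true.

p0 = False, p1 = False, p2 = False, p3 = False, p4 = True, p5 = False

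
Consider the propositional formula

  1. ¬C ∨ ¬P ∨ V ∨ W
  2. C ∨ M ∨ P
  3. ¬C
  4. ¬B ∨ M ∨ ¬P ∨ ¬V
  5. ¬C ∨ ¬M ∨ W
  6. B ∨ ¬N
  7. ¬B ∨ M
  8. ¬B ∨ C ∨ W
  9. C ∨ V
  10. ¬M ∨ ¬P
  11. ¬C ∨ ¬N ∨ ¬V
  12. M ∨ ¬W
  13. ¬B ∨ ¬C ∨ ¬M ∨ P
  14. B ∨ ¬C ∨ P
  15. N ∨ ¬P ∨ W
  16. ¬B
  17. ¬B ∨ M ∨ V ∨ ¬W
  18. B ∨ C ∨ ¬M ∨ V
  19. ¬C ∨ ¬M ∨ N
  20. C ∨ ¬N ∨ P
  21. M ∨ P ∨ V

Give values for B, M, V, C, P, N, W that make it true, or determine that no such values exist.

B = False; M = True; V = True; C = False; P = False; N = False; W = False

Unit clause (¬C) forces C = False.
In (C ∨ V) only V is left, so V = True.
Unit clause (¬B) forces B = False.
In (B ∨ ¬N) only ¬N is left, so N = False.
Set M = True.
  then (¬M ∨ ¬P) forces P = False.
Set W = False.
All clauses satisfied.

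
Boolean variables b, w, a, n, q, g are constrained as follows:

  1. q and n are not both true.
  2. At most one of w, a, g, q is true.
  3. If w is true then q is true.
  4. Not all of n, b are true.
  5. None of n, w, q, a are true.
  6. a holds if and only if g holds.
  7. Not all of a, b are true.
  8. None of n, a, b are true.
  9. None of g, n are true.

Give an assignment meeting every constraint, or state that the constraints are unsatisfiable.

b = False; w = False; a = False; n = False; q = False; g = False

  (1) q=F, n=F — not both ✓
  (2) {w, a, g, q}: 0 true — at most one ✓
  (3) w=F ⇒ q: vacuous ✓
  (4) {n, b}: 0/2 true — not all ✓
  (5) {n, w, q, a}: 0 true — none ✓
  (6) a=F, g=F — same ✓
  (7) {a, b}: 0/2 true — not all ✓
  (8) {n, a, b}: 0 true — none ✓
  (9) {g, n}: 0 true — none ✓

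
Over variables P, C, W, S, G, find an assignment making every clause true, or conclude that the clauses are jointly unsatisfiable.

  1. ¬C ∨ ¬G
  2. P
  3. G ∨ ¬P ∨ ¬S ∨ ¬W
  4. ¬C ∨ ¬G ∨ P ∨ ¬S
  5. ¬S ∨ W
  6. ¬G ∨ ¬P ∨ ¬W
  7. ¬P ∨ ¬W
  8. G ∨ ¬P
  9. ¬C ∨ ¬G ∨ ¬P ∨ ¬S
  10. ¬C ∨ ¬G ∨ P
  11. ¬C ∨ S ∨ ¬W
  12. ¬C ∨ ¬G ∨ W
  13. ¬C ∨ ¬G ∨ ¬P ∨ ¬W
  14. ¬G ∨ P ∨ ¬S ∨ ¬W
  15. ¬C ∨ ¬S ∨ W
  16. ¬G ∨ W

Unsatisfiable

Case P = True:
  (¬P ∨ ¬W) forces W = False.
  (¬S ∨ W) forces S = False.
  (G ∨ ¬P) forces G = True.
  Clause (¬G ∨ W) is falsified — contradiction.
Case P = False:
  Clause (P) is falsified — contradiction.
Both cases fail, so the formula is unsatisfiable.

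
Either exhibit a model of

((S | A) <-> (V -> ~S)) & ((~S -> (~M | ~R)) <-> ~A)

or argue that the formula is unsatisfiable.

A = False, V = False, M = True, R = False, S = True

  (S | A) <-> (V -> ~S) = True
    S | A = True
    V -> ~S = True
      ~S = False
  (~S -> (~M | ~R)) <-> ~A = True
    ~S -> (~M | ~R) = True
      ~S = False
      ~M | ~R = True
        ~M = False
        ~R = True
    ~A = True
Both conjuncts True, so the formula holds.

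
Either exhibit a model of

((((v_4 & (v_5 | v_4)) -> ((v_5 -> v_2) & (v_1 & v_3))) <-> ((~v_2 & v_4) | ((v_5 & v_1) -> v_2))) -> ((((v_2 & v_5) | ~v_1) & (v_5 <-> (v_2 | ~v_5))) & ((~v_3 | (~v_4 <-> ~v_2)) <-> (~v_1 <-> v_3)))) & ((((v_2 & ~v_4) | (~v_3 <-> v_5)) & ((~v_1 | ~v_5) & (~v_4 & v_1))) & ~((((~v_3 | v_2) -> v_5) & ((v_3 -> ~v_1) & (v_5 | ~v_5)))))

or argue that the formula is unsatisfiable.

Case v_4 = True: the conjunct ~v_4 is False.
Case v_4 = False: the formula simplifies to (((v_5 & v_1) -> v_2) -> ((((v_2 & v_5) | ~v_1) & (v_5 <-> (v_2 | ~v_5))) & ((~v_3 | ~v_2) <-> (~v_1 <-> v_3)))) & (((v_2 | (~v_3 <-> v_5)) & ((~v_1 | ~v_5) & v_1)) & ~((((~v_3 | v_2) -> v_5) & ((v_3 -> ~v_1) & (v_5 | ~v_5))))).
  v_5 = True: simplifies to ((v_1 -> v_2) -> (((v_2 | ~v_1) & v_2) & ((~v_3 | ~v_2) <-> (~v_1 <-> v_3)))) & (((v_2 | ~v_3) & (~v_1 & v_1)) & ~((v_3 -> ~v_1))).
    v_1 = True: the conjunct ~v_1 is False.
    v_1 = False: the conjunct v_1 is False.
  v_5 = False: the conjunct ((v_5 & v_1) -> v_2) -> ((((v_2 & v_5) | ~v_1) & (v_5 <-> (v_2 | ~v_5))) & ((~v_3 | ~v_2) <-> (~v_1 <-> v_3))) becomes (False -> v_2) -> (False & ((~v_3 | ~v_2) <-> (~v_1 <-> v_3))) = False.
Both cases fail — unsatisfiable.

Unsatisfiable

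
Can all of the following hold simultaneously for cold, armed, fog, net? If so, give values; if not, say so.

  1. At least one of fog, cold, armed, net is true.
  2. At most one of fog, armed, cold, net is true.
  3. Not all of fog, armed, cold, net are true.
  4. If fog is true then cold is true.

cold: False, armed: True, fog: False, net: False

  (1) {fog, cold, armed, net}: 1 true — at least one ✓
  (2) {fog, armed, cold, net}: 1 true — at most one ✓
  (3) {fog, armed, cold, net}: 1/4 true — not all ✓
  (4) fog=F ⇒ cold: vacuous ✓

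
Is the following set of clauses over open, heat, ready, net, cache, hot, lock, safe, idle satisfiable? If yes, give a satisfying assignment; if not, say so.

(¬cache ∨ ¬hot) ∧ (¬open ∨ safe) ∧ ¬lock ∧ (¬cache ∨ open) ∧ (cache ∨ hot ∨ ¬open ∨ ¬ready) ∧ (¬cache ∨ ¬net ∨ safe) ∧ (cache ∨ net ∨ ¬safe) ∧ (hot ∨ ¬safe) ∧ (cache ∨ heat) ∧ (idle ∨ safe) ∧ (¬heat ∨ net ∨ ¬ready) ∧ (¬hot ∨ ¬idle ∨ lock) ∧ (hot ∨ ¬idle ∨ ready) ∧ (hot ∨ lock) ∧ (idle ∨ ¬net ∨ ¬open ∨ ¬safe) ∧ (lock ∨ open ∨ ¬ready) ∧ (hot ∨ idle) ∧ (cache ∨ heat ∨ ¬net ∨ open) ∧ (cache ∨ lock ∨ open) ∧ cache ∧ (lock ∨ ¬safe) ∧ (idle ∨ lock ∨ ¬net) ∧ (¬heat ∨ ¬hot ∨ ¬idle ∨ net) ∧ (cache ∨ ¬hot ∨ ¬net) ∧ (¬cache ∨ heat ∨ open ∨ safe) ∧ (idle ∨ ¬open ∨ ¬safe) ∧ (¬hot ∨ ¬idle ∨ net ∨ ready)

The formula is unsatisfiable.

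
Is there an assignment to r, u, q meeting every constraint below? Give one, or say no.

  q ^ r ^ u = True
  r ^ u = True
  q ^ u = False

r=T, u=F, q=F

q ^ r ^ u = F ^ T ^ F = True ✓
r ^ u = T ^ F = True ✓
q ^ u = F ^ F = False ✓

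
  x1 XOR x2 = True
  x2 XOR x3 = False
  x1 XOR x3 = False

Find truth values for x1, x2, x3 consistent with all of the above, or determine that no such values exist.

Adding constraints 1, 2, 3 mod 2: every variable appears an even number of times on the left, so the left side is 0.
But the right sides sum to 1 (mod 2). 0 ≠ 1 — the system is inconsistent.

No satisfying assignment exists.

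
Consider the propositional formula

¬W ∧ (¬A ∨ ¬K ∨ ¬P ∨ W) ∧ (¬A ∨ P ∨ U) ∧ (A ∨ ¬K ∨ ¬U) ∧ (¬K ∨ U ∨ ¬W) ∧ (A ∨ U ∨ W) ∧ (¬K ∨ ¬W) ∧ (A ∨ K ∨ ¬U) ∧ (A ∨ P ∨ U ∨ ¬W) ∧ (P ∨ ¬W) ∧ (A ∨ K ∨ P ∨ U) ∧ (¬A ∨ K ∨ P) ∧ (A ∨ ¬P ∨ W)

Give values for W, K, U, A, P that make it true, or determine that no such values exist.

W=F, K=F, U=T, A=T, P=T

Unit clause (¬W) forces W = False.
Set K = False.
Set U = True.
  then (A ∨ K ∨ ¬U) forces A = True.
  then (¬A ∨ K ∨ P) forces P = True.
All clauses satisfied.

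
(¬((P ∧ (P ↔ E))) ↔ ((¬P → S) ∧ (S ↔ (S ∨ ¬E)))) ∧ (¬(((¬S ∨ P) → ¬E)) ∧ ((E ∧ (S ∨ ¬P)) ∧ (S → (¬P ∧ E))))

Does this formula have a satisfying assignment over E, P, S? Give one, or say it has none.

The formula is unsatisfiable.

Case E = True: the formula simplifies to (¬((P ∧ P)) ↔ ((¬P → S) ∧ (S ↔ S))) ∧ (¬(¬((¬S ∨ P))) ∧ ((S ∨ ¬P) ∧ (S → ¬P))).
  P = True: simplifies to ¬((S ↔ S)) ∧ (S ∧ ¬S).
    S = True: the conjunct ¬((S ↔ S)) becomes ¬((True ↔ True)) = False.
    S = False: the conjunct ¬((S ↔ S)) becomes ¬((False ↔ False)) = False.
  P = False: simplifies to (S ∧ (S ↔ S)) ∧ ¬(¬(¬S)).
    S = True: the conjunct ¬(¬(¬S)) becomes ¬(¬False) = False.
    S = False: the conjunct S is False.
Case E = False: the conjunct ¬(((¬S ∨ P) → ¬E)) becomes ¬(((¬S ∨ P) → True)) = False.
Both cases fail — unsatisfiable.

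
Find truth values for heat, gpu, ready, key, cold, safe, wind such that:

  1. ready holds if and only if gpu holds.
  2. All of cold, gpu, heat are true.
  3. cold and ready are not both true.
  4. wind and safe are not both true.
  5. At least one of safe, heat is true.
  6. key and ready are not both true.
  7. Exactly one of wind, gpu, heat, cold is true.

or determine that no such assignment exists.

The formula is unsatisfiable.

Case cold = True:
  (2) forces gpu = True.
  Constraint (7) is violated (gpu=T, cold=T) — contradiction.
Case cold = False:
  Constraint (2) is violated (cold=F) — contradiction.
Both cases fail — unsatisfiable.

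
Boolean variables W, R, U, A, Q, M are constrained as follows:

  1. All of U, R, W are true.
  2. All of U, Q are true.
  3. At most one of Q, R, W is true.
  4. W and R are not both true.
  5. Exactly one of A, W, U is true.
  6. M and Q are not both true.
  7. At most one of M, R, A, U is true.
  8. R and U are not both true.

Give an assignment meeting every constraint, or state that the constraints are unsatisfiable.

Case W = True:
  (1) forces U = True.
  Constraint (5) is violated (W=T, U=T) — contradiction.
Case W = False:
  Constraint (1) is violated (W=F) — contradiction.
Both cases fail — unsatisfiable.

No satisfying assignment exists.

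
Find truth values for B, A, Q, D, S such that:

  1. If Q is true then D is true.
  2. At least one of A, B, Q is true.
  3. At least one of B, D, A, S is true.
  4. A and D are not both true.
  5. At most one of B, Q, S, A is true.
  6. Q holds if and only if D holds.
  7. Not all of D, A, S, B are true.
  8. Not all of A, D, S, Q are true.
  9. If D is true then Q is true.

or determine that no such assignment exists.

B: True, A: False, Q: False, D: False, S: False

  (1) Q=F ⇒ D: vacuous ✓
  (2) {A, B, Q}: 1 true — at least one ✓
  (3) {B, D, A, S}: 1 true — at least one ✓
  (4) A=F, D=F — not both ✓
  (5) {B, Q, S, A}: 1 true — at most one ✓
  (6) Q=F, D=F — same ✓
  (7) {D, A, S, B}: 1/4 true — not all ✓
  (8) {A, D, S, Q}: 0/4 true — not all ✓
  (9) D=F ⇒ Q: vacuous ✓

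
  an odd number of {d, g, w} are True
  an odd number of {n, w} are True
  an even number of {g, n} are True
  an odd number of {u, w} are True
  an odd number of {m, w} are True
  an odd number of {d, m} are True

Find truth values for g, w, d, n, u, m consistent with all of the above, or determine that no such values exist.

g = True, w = False, d = False, n = True, u = True, m = True

{d, g, w}: 1 true → odd ✓
{n, w}: 1 true → odd ✓
{g, n}: 2 true → even ✓
{u, w}: 1 true → odd ✓
{m, w}: 1 true → odd ✓
{d, m}: 1 true → odd ✓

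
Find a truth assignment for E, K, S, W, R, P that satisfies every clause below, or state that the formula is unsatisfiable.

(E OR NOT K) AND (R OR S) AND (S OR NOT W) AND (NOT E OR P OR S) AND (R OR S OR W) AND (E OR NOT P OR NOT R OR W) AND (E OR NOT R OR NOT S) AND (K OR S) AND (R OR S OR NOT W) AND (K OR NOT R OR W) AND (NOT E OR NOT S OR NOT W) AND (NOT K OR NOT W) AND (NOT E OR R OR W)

E: True, K: True, S: False, W: False, R: True, P: True

Set E = True.
Set K = True.
  then (NOT K OR NOT W) forces W = False.
  then (NOT E OR R OR W) forces R = True.
Set S = False.
  then (NOT E OR P OR S) forces P = True.
All clauses satisfied.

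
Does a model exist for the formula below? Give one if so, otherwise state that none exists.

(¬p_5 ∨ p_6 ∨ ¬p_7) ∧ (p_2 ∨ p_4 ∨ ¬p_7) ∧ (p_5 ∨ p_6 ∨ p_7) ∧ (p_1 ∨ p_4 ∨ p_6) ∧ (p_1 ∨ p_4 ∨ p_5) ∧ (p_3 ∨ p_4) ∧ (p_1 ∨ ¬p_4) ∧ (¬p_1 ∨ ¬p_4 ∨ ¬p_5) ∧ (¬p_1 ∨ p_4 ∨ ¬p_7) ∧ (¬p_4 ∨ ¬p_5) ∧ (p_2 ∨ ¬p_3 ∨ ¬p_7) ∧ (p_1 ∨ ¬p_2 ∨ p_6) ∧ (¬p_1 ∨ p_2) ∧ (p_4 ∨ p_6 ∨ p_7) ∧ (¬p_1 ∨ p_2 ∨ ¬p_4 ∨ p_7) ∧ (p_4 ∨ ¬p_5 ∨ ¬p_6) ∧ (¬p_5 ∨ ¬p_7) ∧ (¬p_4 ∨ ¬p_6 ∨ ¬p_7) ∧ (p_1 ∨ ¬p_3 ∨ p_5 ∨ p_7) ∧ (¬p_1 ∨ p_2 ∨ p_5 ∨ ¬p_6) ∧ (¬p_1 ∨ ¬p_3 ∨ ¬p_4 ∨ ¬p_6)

Try p_1 = False:
  (p_1 ∨ ¬p_4) forces p_4 = False.
  (p_1 ∨ p_4 ∨ p_6) forces p_6 = True.
  (p_1 ∨ p_4 ∨ p_5) forces p_5 = True.
  clause (p_4 ∨ ¬p_5 ∨ ¬p_6) is falsified — backtrack.
So p_1 = True.
  then (¬p_1 ∨ p_2) forces p_2 = True.
Set p_3 = True.
Set p_4 = True.
  then (¬p_1 ∨ ¬p_4 ∨ ¬p_5) forces p_5 = False.
  then (¬p_1 ∨ ¬p_3 ∨ ¬p_4 ∨ ¬p_6) forces p_6 = False.
  then (p_5 ∨ p_6 ∨ p_7) forces p_7 = True.
All clauses satisfied.

p_1: True, p_2: True, p_3: True, p_4: True, p_5: False, p_6: False, p_7: True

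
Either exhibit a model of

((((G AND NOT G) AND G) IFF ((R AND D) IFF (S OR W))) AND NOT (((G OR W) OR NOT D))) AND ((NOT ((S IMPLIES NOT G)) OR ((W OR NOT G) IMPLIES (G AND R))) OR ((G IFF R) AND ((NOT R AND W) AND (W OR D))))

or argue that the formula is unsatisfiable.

Case G = True: the conjunct NOT (((G OR W) OR NOT D)) becomes NOT ((True OR NOT D)) = False.
Case G = False: the formula simplifies to (NOT (((R AND D) IFF (S OR W))) AND NOT ((W OR NOT D))) AND (NOT R AND ((NOT R AND W) AND (W OR D))).
  W = True: the conjunct NOT ((W OR NOT D)) becomes NOT ((True OR NOT D)) = False.
  W = False: the conjunct W is False.
Both cases fail — unsatisfiable.

UNSATISFIABLE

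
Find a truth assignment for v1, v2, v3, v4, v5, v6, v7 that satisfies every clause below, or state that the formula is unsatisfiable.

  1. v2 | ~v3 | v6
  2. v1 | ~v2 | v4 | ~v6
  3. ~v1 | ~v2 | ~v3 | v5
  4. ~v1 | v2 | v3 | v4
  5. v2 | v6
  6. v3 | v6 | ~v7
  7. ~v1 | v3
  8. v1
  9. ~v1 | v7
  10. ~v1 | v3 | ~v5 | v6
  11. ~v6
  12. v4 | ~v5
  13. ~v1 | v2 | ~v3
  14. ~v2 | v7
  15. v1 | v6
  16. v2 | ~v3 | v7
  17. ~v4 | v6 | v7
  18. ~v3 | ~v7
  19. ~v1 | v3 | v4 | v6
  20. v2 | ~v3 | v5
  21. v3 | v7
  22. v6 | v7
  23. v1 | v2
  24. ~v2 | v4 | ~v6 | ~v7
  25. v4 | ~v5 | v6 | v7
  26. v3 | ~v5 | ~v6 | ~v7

UNSATISFIABLE

Case v1 = True:
  (~v1 | v3) forces v3 = True.
  (~v1 | v7) forces v7 = True.
  Clause (~v3 | ~v7) is falsified — contradiction.
Case v1 = False:
  Clause (v1) is falsified — contradiction.
Both cases fail, so the formula is unsatisfiable.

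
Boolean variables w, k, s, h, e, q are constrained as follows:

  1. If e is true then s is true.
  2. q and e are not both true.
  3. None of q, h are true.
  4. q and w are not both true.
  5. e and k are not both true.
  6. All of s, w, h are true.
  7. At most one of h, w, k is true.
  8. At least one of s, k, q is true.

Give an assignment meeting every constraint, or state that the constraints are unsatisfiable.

Case h = True:
  Constraint (3) is violated (h=T) — contradiction.
Case h = False:
  Constraint (6) is violated (h=F) — contradiction.
Both cases fail — unsatisfiable.

The formula is unsatisfiable.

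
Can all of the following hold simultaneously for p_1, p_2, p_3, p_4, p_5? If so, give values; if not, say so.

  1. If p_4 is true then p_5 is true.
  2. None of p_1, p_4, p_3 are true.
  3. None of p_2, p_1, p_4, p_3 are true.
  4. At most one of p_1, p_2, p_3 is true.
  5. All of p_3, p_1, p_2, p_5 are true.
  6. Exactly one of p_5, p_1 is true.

No satisfying assignment exists.

Case p_1 = True:
  Constraint (2) is violated (p_1=T) — contradiction.
Case p_1 = False:
  Constraint (5) is violated (p_1=F) — contradiction.
Both cases fail — unsatisfiable.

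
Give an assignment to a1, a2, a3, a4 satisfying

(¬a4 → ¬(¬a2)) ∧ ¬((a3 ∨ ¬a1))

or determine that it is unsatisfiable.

a1 = True, a2 = True, a3 = False, a4 = False

  ¬a4 → ¬(¬a2) = True
    ¬a4 = True
    ¬(¬a2) = True
      ¬a2 = False
  ¬((a3 ∨ ¬a1)) = True
    a3 ∨ ¬a1 = False
      ¬a1 = False
Both conjuncts True, so the formula holds.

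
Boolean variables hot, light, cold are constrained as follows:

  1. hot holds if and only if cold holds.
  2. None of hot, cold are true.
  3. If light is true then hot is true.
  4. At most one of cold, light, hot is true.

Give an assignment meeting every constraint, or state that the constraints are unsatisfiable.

hot: False, light: False, cold: False

  (1) hot=F, cold=F — same ✓
  (2) {hot, cold}: 0 true — none ✓
  (3) light=F ⇒ hot: vacuous ✓
  (4) {cold, light, hot}: 0 true — at most one ✓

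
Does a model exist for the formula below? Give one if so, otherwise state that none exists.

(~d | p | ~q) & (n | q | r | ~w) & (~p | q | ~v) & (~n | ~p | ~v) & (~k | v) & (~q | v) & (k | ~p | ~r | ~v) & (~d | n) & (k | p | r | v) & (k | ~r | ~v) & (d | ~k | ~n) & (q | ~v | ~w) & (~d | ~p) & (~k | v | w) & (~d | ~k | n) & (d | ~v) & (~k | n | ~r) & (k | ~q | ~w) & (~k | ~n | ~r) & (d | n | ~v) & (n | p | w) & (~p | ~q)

q = False, w = True, n = True, v = False, r = True, p = True, d = False, k = False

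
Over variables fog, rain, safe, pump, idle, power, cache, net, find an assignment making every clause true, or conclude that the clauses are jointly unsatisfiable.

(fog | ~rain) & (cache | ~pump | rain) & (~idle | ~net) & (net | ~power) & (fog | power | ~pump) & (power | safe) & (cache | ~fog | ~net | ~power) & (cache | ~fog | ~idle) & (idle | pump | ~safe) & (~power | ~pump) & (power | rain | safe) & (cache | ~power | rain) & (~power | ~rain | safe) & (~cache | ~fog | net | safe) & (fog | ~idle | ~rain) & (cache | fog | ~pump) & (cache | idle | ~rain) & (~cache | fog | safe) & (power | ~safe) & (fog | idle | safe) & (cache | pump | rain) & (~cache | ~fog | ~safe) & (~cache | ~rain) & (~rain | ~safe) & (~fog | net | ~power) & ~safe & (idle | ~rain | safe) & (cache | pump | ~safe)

fog = True, rain = False, safe = False, pump = False, idle = False, power = True, cache = True, net = True

Unit clause (~safe) forces safe = False.
In (power | safe) only power is left, so power = True.
In (~power | ~pump) only ~pump is left, so pump = False.
In (~power | ~rain | safe) only ~rain is left, so rain = False.
In (cache | pump | rain) only cache is left, so cache = True.
In (net | ~power) only net is left, so net = True.
In (~cache | fog | safe) only fog is left, so fog = True.
In (~idle | ~net) only ~idle is left, so idle = False.
All clauses satisfied.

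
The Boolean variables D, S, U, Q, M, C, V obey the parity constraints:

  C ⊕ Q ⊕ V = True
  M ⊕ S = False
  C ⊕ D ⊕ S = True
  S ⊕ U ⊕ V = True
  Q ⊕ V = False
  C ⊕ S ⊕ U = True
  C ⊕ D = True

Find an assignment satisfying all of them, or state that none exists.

D: False, S: False, U: False, Q: True, M: False, C: True, V: True

C ⊕ Q ⊕ V = T ⊕ T ⊕ T = True ✓
M ⊕ S = F ⊕ F = False ✓
C ⊕ D ⊕ S = T ⊕ F ⊕ F = True ✓
S ⊕ U ⊕ V = F ⊕ F ⊕ T = True ✓
Q ⊕ V = T ⊕ T = False ✓
C ⊕ S ⊕ U = T ⊕ F ⊕ F = True ✓
C ⊕ D = T ⊕ F = True ✓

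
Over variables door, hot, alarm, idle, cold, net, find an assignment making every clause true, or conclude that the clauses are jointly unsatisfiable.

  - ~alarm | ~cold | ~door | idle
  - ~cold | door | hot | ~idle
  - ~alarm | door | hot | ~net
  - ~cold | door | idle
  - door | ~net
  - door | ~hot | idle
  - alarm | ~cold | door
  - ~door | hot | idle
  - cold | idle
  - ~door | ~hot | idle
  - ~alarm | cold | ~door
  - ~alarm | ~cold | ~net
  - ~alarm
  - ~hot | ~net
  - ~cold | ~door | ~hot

door = True, hot = True, alarm = False, idle = True, cold = False, net = False

Unit clause (~alarm) forces alarm = False.
Set door = True.
Set hot = True.
  then (~door | ~hot | idle) forces idle = True.
  then (~hot | ~net) forces net = False.
  then (~cold | ~door | ~hot) forces cold = False.
All clauses satisfied.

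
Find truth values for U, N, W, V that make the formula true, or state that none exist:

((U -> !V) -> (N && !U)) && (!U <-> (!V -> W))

U = False; N = True; W = True; V = True

  (U -> !V) -> (N && !U) = True
    U -> !V = True
      !V = False
    N && !U = True
      !U = True
  !U <-> (!V -> W) = True
    !U = True
    !V -> W = True
      !V = False
Both conjuncts True, so the formula holds.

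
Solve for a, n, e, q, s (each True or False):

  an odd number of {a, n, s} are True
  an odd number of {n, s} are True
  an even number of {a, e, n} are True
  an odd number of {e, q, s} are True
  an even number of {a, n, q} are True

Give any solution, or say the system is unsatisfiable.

a: False, n: False, e: False, q: False, s: True

{a, n, s}: 1 true → odd ✓
{n, s}: 1 true → odd ✓
{a, e, n}: 0 true → even ✓
{e, q, s}: 1 true → odd ✓
{a, n, q}: 0 true → even ✓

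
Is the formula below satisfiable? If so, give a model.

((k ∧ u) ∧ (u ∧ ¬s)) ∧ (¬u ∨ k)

k=T, s=F, u=T

  (k ∧ u) ∧ (u ∧ ¬s) = True
    k ∧ u = True
    u ∧ ¬s = True
      ¬s = True
  ¬u ∨ k = True
    ¬u = False
Both conjuncts True, so the formula holds.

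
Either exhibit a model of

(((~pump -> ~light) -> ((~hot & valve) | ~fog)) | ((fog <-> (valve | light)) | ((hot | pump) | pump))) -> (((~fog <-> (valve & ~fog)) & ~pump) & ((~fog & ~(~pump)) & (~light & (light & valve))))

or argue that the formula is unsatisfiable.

fog = True; valve = False; light = False; pump = False; hot = False

  (((~pump -> ~light) -> ((~hot & valve) | ~fog)) | ((fog <-> (valve | light)) | ((hot | pump) | pump))) -> (((~fog <-> (valve & ~fog)) & ~pump) & ((~fog & ~(~pump)) & (~light & (light & valve)))) = True
    ((~pump -> ~light) -> ((~hot & valve) | ~fog)) | ((fog <-> (valve | light)) | ((hot | pump) | pump)) = False
      (~pump -> ~light) -> ((~hot & valve) | ~fog) = False
        ~pump -> ~light = True
          ~pump = True
          ~light = True
        (~hot & valve) | ~fog = False
          ~hot & valve = False
            ~hot = True
          ~fog = False
      (fog <-> (valve | light)) | ((hot | pump) | pump) = False
        fog <-> (valve | light) = False
          valve | light = False
        (hot | pump) | pump = False
          hot | pump = False
    ((~fog <-> (valve & ~fog)) & ~pump) & ((~fog & ~(~pump)) & (~light & (light & valve))) = False
      (~fog <-> (valve & ~fog)) & ~pump = True
        ~fog <-> (valve & ~fog) = True
          ~fog = False
          valve & ~fog = False
            ~fog = False
        ~pump = True
      (~fog & ~(~pump)) & (~light & (light & valve)) = False
        ~fog & ~(~pump) = False
          ~fog = False
          ~(~pump) = False
            ~pump = True
        ~light & (light & valve) = False
          ~light = True
          light & valve = False
The formula evaluates to True.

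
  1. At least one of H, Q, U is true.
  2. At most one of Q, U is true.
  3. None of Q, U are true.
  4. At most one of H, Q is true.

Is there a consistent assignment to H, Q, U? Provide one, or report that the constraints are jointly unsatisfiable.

H = True, Q = False, U = False

  (1) {H, Q, U}: 1 true — at least one ✓
  (2) {Q, U}: 0 true — at most one ✓
  (3) {Q, U}: 0 true — none ✓
  (4) {H, Q}: 1 true — at most one ✓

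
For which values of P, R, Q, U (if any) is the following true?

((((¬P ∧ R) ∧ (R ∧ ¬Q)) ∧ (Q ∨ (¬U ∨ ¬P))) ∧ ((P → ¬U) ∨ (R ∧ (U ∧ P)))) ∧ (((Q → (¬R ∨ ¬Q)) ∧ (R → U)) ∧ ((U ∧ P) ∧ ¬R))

Unsatisfiable

Case P = True: the conjunct ¬P is False.
Case P = False: the conjunct P is False.
Both cases fail — unsatisfiable.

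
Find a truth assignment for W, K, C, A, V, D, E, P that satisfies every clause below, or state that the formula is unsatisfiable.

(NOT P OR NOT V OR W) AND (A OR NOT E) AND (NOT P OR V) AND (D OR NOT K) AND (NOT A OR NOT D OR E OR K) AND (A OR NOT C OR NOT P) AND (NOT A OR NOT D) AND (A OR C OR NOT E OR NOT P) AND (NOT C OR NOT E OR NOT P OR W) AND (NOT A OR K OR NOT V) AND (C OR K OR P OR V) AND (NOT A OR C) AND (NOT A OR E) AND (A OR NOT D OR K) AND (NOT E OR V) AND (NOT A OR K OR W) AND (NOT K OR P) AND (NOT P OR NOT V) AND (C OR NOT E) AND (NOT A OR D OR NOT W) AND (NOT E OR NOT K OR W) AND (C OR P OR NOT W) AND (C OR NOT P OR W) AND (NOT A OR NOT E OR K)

Set W = True.
Set K = False.
Set C = True.
Try A = True:
  (NOT A OR NOT D) forces D = False.
  clause (NOT A OR D OR NOT W) is falsified — backtrack.
So A = False.
  then (A OR NOT E) forces E = False.
  then (A OR NOT C OR NOT P) forces P = False.
  then (A OR NOT D OR K) forces D = False.
Set V = False.
All clauses satisfied.

W = True, K = False, C = True, A = False, V = False, D = False, E = False, P = False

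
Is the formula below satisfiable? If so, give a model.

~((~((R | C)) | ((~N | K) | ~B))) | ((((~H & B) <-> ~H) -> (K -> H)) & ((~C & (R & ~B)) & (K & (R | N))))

H = False, K = True, N = True, B = False, R = True, C = False

  ~((~((R | C)) | ((~N | K) | ~B))) | ((((~H & B) <-> ~H) -> (K -> H)) & ((~C & (R & ~B)) & (K & (R | N)))) = True
    ~((~((R | C)) | ((~N | K) | ~B))) = False
      ~((R | C)) | ((~N | K) | ~B) = True
        ~((R | C)) = False
          R | C = True
        (~N | K) | ~B = True
          ~N | K = True
            ~N = False
          ~B = True
    (((~H & B) <-> ~H) -> (K -> H)) & ((~C & (R & ~B)) & (K & (R | N))) = True
      ((~H & B) <-> ~H) -> (K -> H) = True
        (~H & B) <-> ~H = False
          ~H & B = False
            ~H = True
          ~H = True
        K -> H = False
      (~C & (R & ~B)) & (K & (R | N)) = True
        ~C & (R & ~B) = True
          ~C = True
          R & ~B = True
            ~B = True
        K & (R | N) = True
          R | N = True
The formula evaluates to True.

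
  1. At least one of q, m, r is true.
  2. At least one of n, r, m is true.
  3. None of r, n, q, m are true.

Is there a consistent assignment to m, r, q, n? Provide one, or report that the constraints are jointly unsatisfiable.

Case m = True:
  Constraint (3) is violated (m=T) — contradiction.
Case m = False:
  (3) forces r = False.
  (1) with m=F, r=F forces q = True.
  Constraint (3) is violated (q=T) — contradiction.
Both cases fail — unsatisfiable.

UNSATISFIABLE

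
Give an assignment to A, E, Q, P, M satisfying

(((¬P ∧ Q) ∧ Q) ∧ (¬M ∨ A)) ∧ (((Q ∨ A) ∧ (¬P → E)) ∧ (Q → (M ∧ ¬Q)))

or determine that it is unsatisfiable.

UNSATISFIABLE

Case Q = True: the conjunct Q → (M ∧ ¬Q) becomes True → (M ∧ False) = False.
Case Q = False: the conjunct Q is False.
Both cases fail — unsatisfiable.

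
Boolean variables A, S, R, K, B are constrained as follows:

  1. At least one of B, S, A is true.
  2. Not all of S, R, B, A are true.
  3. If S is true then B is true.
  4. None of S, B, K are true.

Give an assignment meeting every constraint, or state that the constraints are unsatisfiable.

A: True; S: False; R: True; K: False; B: False

  (1) {B, S, A}: 1 true — at least one ✓
  (2) {S, R, B, A}: 2/4 true — not all ✓
  (3) S=F ⇒ B: vacuous ✓
  (4) {S, B, K}: 0 true — none ✓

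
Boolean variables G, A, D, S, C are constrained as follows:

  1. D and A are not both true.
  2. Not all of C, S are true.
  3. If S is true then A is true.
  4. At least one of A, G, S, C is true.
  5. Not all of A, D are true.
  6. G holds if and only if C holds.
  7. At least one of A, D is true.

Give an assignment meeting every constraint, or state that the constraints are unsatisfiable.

G=F, A=T, D=F, S=T, C=F

  (1) D=F, A=T — not both ✓
  (2) {C, S}: 1/2 true — not all ✓
  (3) S=T ⇒ A: T ✓
  (4) {A, G, S, C}: 2 true — at least one ✓
  (5) {A, D}: 1/2 true — not all ✓
  (6) G=F, C=F — same ✓
  (7) {A, D}: 1 true — at least one ✓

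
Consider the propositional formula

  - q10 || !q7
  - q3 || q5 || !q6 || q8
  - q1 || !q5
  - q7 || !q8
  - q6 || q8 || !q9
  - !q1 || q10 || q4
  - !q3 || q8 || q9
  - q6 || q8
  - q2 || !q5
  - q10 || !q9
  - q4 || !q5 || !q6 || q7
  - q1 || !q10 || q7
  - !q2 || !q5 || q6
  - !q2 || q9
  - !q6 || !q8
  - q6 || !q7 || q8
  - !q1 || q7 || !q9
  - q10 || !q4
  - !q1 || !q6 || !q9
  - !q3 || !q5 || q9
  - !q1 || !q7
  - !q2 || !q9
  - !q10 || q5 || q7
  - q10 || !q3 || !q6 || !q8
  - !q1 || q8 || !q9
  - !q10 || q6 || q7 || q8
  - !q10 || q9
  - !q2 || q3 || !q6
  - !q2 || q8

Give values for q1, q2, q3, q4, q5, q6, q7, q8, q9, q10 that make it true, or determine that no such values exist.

q1=F, q2=F, q3=T, q4=F, q5=F, q6=T, q7=T, q8=F, q9=T, q10=T

Set q1 = False.
  then (q1 || !q5) forces q5 = False.
Try q2 = True:
  (!q2 || q9) forces q9 = True.
  clause (!q2 || !q9) is falsified — backtrack.
So q2 = False.
Set q3 = True.
Set q4 = False.
Set q6 = True.
  then (!q6 || !q8) forces q8 = False.
  then (!q3 || q8 || q9) forces q9 = True.
  then (q10 || !q9) forces q10 = True.
  then (q1 || !q10 || q7) forces q7 = True.
All clauses satisfied.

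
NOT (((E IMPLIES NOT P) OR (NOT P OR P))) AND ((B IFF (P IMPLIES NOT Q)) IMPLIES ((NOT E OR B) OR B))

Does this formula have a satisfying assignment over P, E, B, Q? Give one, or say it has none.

The formula is unsatisfiable.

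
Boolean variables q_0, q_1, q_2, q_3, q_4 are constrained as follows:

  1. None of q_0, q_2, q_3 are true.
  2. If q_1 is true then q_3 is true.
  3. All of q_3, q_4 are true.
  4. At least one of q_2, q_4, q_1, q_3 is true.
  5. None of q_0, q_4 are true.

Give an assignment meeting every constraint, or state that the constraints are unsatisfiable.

Case q_3 = True:
  Constraint (1) is violated (q_3=T) — contradiction.
Case q_3 = False:
  Constraint (3) is violated (q_3=F) — contradiction.
Both cases fail — unsatisfiable.

Unsatisfiable — no assignment works.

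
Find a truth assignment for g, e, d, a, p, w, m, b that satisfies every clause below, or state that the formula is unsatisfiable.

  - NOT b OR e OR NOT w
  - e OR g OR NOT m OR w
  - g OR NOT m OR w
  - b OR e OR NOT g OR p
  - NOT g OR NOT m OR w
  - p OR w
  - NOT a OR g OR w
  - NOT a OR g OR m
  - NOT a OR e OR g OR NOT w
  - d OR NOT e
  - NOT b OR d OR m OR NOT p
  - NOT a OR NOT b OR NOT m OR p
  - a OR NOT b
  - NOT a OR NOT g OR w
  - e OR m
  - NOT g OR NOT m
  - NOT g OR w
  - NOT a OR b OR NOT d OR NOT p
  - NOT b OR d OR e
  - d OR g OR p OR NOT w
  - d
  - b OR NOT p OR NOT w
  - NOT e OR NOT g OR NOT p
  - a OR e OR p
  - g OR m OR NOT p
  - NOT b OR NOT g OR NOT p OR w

Unit clause (d) forces d = True.
Set g = False.
Set e = True.
Set a = False.
  then (a OR NOT b) forces b = False.
Try p = True:
  (b OR NOT p OR NOT w) forces w = False.
  (g OR NOT m OR w) forces m = False.
  clause (g OR m OR NOT p) is falsified — backtrack.
So p = False.
  then (p OR w) forces w = True.
Set m = False.
All clauses satisfied.

g = False, e = True, d = True, a = False, p = False, w = True, m = False, b = False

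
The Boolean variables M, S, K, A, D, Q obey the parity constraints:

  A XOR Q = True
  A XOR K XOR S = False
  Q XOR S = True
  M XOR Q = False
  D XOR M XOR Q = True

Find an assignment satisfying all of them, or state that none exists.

M = False, S = True, K = False, A = True, D = True, Q = False

A XOR Q = T XOR F = True ✓
A XOR K XOR S = T XOR F XOR T = False ✓
Q XOR S = F XOR T = True ✓
M XOR Q = F XOR F = False ✓
D XOR M XOR Q = T XOR F XOR F = True ✓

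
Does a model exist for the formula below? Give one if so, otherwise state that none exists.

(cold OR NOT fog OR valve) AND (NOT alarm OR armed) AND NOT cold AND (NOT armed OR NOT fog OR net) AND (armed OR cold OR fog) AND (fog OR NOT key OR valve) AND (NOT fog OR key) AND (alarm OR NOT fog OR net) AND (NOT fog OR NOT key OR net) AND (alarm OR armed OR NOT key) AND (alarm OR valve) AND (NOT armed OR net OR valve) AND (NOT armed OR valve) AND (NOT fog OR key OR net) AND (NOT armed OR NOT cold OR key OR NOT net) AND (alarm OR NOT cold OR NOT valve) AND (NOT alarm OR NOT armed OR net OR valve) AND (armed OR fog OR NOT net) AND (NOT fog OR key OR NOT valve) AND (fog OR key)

valve: True, fog: True, armed: True, net: True, cold: False, alarm: False, key: True

Unit clause (NOT cold) forces cold = False.
Try valve = False:
  (cold OR NOT fog OR valve) forces fog = False.
  (armed OR cold OR fog) forces armed = True.
  clause (NOT armed OR valve) is falsified — backtrack.
So valve = True.
Set fog = True.
  then (NOT fog OR key) forces key = True.
  then (NOT fog OR NOT key OR net) forces net = True.
Set armed = True.
Set alarm = False.
All clauses satisfied.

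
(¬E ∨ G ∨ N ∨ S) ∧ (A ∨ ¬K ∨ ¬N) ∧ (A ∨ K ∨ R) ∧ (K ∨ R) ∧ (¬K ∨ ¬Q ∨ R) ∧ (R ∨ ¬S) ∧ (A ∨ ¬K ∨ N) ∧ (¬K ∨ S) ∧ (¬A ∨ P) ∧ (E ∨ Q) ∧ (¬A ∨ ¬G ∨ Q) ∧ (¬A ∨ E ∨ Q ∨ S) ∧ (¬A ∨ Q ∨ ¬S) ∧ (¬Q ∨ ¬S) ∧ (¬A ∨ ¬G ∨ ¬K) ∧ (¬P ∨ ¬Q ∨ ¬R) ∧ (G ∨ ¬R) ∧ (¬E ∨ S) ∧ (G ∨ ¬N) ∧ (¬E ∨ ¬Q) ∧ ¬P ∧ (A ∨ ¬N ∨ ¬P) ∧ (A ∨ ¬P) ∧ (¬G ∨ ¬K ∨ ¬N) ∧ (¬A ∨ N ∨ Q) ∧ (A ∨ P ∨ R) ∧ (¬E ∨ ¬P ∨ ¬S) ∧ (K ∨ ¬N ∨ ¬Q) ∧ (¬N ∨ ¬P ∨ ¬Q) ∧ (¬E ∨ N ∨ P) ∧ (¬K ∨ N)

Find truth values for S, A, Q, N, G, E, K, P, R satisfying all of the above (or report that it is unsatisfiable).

Unit clause (¬P) forces P = False.
In (¬A ∨ P) only ¬A is left, so A = False.
In (A ∨ P ∨ R) only R is left, so R = True.
In (G ∨ ¬R) only G is left, so G = True.
Set S = True.
  then (¬Q ∨ ¬S) forces Q = False.
  then (E ∨ Q) forces E = True.
  then (¬E ∨ N ∨ P) forces N = True.
  then (A ∨ ¬K ∨ ¬N) forces K = False.
All clauses satisfied.

S=T; A=F; Q=F; N=T; G=T; E=T; K=F; P=F; R=T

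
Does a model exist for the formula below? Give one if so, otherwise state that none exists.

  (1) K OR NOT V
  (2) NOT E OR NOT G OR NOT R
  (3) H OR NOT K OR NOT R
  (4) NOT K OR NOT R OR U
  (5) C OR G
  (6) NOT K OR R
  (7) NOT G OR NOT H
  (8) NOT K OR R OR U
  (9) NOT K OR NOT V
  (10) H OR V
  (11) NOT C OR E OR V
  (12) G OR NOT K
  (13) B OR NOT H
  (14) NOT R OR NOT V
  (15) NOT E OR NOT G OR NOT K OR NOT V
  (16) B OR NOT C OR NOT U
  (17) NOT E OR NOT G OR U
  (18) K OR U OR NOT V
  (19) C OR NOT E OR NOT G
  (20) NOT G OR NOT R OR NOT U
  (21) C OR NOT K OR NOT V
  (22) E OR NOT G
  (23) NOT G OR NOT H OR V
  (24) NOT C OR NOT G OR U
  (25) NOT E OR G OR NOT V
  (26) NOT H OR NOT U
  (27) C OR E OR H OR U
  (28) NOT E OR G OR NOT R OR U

U=F, V=F, K=F, E=T, C=T, R=F, B=T, G=F, H=T

Try U = True:
  (NOT H OR NOT U) forces H = False.
  (H OR V) forces V = True.
  (K OR NOT V) forces K = True.
  clause (NOT K OR NOT V) is falsified — backtrack.
So U = False.
Set V = False.
  then (H OR V) forces H = True.
  then (B OR NOT H) forces B = True.
  then (NOT G OR NOT H OR V) forces G = False.
  then (C OR G) forces C = True.
  then (NOT C OR E OR V) forces E = True.
  then (G OR NOT K) forces K = False.
  then (NOT E OR G OR NOT R OR U) forces R = False.
All clauses satisfied.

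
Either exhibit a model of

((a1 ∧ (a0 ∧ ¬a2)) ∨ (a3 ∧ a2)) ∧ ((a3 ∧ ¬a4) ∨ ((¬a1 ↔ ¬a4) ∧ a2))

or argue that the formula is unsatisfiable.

a0: True, a1: False, a2: True, a3: True, a4: False

  (a1 ∧ (a0 ∧ ¬a2)) ∨ (a3 ∧ a2) = True
    a1 ∧ (a0 ∧ ¬a2) = False
      a0 ∧ ¬a2 = False
        ¬a2 = False
    a3 ∧ a2 = True
  (a3 ∧ ¬a4) ∨ ((¬a1 ↔ ¬a4) ∧ a2) = True
    a3 ∧ ¬a4 = True
      ¬a4 = True
    (¬a1 ↔ ¬a4) ∧ a2 = True
      ¬a1 ↔ ¬a4 = True
        ¬a1 = True
        ¬a4 = True
Both conjuncts True, so the formula holds.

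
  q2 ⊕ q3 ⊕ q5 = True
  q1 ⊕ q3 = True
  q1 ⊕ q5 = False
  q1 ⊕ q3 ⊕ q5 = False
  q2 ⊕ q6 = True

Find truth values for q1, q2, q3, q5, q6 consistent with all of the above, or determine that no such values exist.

q1 = True; q2 = False; q3 = False; q5 = True; q6 = True

q2 ⊕ q3 ⊕ q5 = F ⊕ F ⊕ T = True ✓
q1 ⊕ q3 = T ⊕ F = True ✓
q1 ⊕ q5 = T ⊕ T = False ✓
q1 ⊕ q3 ⊕ q5 = T ⊕ F ⊕ T = False ✓
q2 ⊕ q6 = F ⊕ T = True ✓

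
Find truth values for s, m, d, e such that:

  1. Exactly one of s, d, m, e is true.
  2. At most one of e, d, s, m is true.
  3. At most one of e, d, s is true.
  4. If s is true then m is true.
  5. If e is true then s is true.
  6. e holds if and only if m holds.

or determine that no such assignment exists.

s = False, m = False, d = True, e = False

  (1) {s, d, m, e}: 1 true — exactly one ✓
  (2) {e, d, s, m}: 1 true — at most one ✓
  (3) {e, d, s}: 1 true — at most one ✓
  (4) s=F ⇒ m: vacuous ✓
  (5) e=F ⇒ s: vacuous ✓
  (6) e=F, m=F — same ✓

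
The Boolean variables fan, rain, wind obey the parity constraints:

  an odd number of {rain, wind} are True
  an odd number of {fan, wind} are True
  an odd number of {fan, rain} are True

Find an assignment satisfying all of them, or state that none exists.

Adding constraints 1, 2, 3 mod 2: every variable appears an even number of times on the left, so the left side is 0.
But the right sides sum to 1 (mod 2). 0 ≠ 1 — the system is inconsistent.

UNSATISFIABLE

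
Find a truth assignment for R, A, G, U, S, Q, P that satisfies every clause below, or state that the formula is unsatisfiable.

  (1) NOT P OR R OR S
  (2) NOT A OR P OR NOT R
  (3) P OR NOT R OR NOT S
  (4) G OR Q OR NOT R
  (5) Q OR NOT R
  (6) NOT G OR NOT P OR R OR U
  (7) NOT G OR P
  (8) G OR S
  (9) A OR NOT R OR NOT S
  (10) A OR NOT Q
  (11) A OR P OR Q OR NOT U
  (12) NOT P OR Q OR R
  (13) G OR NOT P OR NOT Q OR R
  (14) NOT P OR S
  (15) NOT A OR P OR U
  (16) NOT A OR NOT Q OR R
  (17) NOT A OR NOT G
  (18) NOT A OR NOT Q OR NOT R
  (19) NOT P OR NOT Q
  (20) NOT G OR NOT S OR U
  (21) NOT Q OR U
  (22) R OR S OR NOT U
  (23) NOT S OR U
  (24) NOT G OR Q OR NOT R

R: False, A: True, G: False, U: True, S: True, Q: False, P: False

Try R = True:
  (Q OR NOT R) forces Q = True.
  (A OR NOT Q) forces A = True.
  clause (NOT A OR NOT Q OR NOT R) is falsified — backtrack.
So R = False.
Set A = True.
  then (NOT A OR NOT Q OR R) forces Q = False.
  then (NOT A OR NOT G) forces G = False.
  then (G OR S) forces S = True.
  then (NOT P OR Q OR R) forces P = False.
  then (NOT A OR P OR U) forces U = True.
All clauses satisfied.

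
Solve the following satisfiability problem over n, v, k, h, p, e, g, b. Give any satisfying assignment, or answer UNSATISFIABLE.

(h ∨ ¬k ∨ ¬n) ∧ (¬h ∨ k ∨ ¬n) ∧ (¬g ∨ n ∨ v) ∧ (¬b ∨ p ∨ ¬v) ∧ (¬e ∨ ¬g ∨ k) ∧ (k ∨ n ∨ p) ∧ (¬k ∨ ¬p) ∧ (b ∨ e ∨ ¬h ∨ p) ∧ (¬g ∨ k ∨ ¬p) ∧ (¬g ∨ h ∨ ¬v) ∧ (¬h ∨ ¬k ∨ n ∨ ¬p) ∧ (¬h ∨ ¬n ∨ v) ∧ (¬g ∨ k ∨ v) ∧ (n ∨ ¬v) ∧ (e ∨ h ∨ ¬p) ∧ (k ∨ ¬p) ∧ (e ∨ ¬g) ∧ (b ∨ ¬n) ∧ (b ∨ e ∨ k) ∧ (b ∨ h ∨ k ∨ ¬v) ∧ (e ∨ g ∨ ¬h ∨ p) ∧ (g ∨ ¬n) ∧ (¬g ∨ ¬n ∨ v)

Set n = False.
  then (n ∨ ¬v) forces v = False.
  then (¬g ∨ n ∨ v) forces g = False.
Try k = False:
  (k ∨ n ∨ p) forces p = True.
  clause (k ∨ ¬p) is falsified — backtrack.
So k = True.
  then (¬k ∨ ¬p) forces p = False.
Set h = False.
Set e = True.
Set b = True.
All clauses satisfied.

n: False, v: False, k: True, h: False, p: False, e: True, g: False, b: True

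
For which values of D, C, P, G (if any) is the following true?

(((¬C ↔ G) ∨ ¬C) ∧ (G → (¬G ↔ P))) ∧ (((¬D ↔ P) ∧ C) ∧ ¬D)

D: False; C: True; P: True; G: False

  ((¬C ↔ G) ∨ ¬C) ∧ (G → (¬G ↔ P)) = True
    (¬C ↔ G) ∨ ¬C = True
      ¬C ↔ G = True
        ¬C = False
      ¬C = False
    G → (¬G ↔ P) = True
      ¬G ↔ P = True
        ¬G = True
  ((¬D ↔ P) ∧ C) ∧ ¬D = True
    (¬D ↔ P) ∧ C = True
      ¬D ↔ P = True
        ¬D = True
    ¬D = True
Both conjuncts True, so the formula holds.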